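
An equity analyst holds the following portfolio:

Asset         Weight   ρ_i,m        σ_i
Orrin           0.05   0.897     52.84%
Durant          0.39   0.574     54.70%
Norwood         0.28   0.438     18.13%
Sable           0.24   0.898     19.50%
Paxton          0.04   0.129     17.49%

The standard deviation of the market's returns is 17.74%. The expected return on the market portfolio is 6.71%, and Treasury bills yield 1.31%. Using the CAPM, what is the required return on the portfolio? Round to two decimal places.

β_Orrin = 0.897 × 52.84% / 17.74% = 2.6718
β_Durant = 0.574 × 54.70% / 17.74% = 1.7699
β_Norwood = 0.438 × 18.13% / 17.74% = 0.4476
β_Sable = 0.898 × 19.50% / 17.74% = 0.9871
β_Paxton = 0.129 × 17.49% / 17.74% = 0.1272
β_P = Σ w_i β_i = 0.05×2.6718 + 0.39×1.7699 + 0.28×0.4476 + 0.24×0.9871 + 0.04×0.1272 = 1.1912
MRP = 6.71% − 1.31% = 5.40%
E(R_P) = R_f + β_P × MRP = 1.31% + 1.1912 × 5.40% = 7.74%

7.74%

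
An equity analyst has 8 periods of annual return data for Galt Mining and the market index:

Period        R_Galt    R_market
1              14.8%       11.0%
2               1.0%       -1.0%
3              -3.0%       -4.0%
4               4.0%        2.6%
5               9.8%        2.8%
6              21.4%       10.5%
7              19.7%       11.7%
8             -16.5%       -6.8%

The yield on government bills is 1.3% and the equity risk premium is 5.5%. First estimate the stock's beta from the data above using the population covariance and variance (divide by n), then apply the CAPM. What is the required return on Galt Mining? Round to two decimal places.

10.68%

Mean R_i = (14.8 + 1.0 − 3.0 + 4.0 + 9.8 + 21.4 + 19.7 − 16.5) / 8 = 6.4000%
Mean R_m = (11.0 − 1.0 − 4.0 + 2.6 + 2.8 + 10.5 + 11.7 − 6.8) / 8 = 3.3500%
Σ(R_i − R̄_i)(R_m − R̄_m) = 607.5100  ⇒  Cov = 607.5100 / 8 = 75.9388
Σ(R_m − R̄_m)² = 356.2000  ⇒  Var(R_m) = 356.2000 / 8 = 44.5250
β = Cov / Var(R_m) = 75.9388 / 44.5250 = 1.7055
E(R) = R_f + β × MRP = 1.3% + 1.7055 × 5.5% = 10.68%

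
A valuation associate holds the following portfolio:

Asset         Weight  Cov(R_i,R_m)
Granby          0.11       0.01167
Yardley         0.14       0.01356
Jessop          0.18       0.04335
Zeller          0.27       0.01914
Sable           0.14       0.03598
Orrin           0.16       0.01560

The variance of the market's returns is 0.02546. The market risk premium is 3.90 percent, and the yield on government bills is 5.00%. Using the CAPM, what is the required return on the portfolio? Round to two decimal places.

β_Granby = 0.01167 / 0.02546 = 0.4584
β_Yardley = 0.01356 / 0.02546 = 0.5326
β_Jessop = 0.04335 / 0.02546 = 1.7027
β_Zeller = 0.01914 / 0.02546 = 0.7518
β_Sable = 0.03598 / 0.02546 = 1.4132
β_Orrin = 0.01560 / 0.02546 = 0.6127
β_P = Σ w_i β_i = 0.11×0.4584 + 0.14×0.5326 + 0.18×1.7027 + 0.27×0.7518 + 0.14×1.4132 + 0.16×0.6127 = 0.9303
E(R_P) = R_f + β_P × MRP = 5.00% + 0.9303 × 3.90% = 8.63%

8.63%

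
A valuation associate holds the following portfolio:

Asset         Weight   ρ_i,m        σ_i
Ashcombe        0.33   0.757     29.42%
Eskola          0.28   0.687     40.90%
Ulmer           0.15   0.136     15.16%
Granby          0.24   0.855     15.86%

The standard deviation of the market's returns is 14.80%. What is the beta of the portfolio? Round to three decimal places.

β_Ashcombe = 0.757 × 29.42% / 14.80% = 1.5048
β_Eskola = 0.687 × 40.90% / 14.80% = 1.8985
β_Ulmer = 0.136 × 15.16% / 14.80% = 0.1393
β_Granby = 0.855 × 15.86% / 14.80% = 0.9162
β_P = Σ w_i β_i = 0.33×1.5048 + 0.28×1.8985 + 0.15×0.1393 + 0.24×0.9162 = 1.2689

1.269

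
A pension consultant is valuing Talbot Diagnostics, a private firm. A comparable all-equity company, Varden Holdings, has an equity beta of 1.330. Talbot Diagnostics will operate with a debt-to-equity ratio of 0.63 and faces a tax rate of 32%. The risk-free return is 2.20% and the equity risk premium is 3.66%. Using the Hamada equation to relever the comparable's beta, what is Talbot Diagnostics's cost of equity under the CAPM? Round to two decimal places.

β_L = β_U × [1 + (1 − t)(D/E)] = 1.330 × [1 + (1 − 0.32) × 0.63]
    = 1.330 × [1 + 0.68 × 0.63] = 1.330 × 1.4284 = 1.8998
E(R) = R_f + β_L × MRP = 2.20% + 1.8998 × 3.66% = 9.15%

9.15%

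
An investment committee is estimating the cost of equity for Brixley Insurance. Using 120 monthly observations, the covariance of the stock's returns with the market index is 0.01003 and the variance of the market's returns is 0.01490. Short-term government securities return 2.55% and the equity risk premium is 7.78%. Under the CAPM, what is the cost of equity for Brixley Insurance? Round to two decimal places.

7.79%

β = Cov(R_i, R_m) / Var(R_m) = 0.01003 / 0.01490 = 0.6732
E(R) = R_f + β × MRP = 2.55% + 0.6732 × 7.78% = 7.79%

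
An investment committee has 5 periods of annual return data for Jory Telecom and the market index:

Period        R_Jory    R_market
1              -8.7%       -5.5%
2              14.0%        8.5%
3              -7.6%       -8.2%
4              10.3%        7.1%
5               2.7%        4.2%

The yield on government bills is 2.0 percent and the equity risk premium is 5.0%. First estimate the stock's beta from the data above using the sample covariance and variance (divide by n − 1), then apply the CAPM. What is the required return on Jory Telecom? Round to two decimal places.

8.52%

Mean R_i = (-8.7 + 14.0 − 7.6 + 10.3 + 2.7) / 5 = 2.1400%
Mean R_m = (-5.5 + 8.5 − 8.2 + 7.1 + 4.2) / 5 = 1.2200%
Σ(R_i − R̄_i)(R_m − R̄_m) = 300.5860  ⇒  Cov = 300.5860 / 4 = 75.1465
Σ(R_m − R̄_m)² = 230.3480  ⇒  Var(R_m) = 230.3480 / 4 = 57.5870
β = Cov / Var(R_m) = 75.1465 / 57.5870 = 1.3049
E(R) = R_f + β × MRP = 2.0% + 1.3049 × 5.0% = 8.52%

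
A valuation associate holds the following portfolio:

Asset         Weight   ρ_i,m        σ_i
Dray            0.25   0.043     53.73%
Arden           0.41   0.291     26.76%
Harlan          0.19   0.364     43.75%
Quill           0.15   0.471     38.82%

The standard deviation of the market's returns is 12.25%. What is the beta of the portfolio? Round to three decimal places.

β_Dray = 0.043 × 53.73% / 12.25% = 0.1886
β_Arden = 0.291 × 26.76% / 12.25% = 0.6357
β_Harlan = 0.364 × 43.75% / 12.25% = 1.3000
β_Quill = 0.471 × 38.82% / 12.25% = 1.4926
β_P = Σ w_i β_i = 0.25×0.1886 + 0.41×0.6357 + 0.19×1.3000 + 0.15×1.4926 = 0.7787

0.779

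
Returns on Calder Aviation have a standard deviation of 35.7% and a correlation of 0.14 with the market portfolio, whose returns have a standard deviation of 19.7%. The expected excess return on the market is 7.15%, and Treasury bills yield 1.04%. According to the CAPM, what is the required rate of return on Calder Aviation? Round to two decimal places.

β = ρ × σ_i / σ_m = 0.14 × 35.7% / 19.7% = 0.2537
E(R) = 1.04% + 0.2537 × 7.15% = 2.85%

2.85%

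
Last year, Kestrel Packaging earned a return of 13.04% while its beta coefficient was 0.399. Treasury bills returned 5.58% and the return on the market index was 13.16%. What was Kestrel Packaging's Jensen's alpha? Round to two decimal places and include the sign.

+4.44%

Market excess return = 13.16% − 5.58% = 7.58%
CAPM benchmark = R_f + β(R_m − R_f) = 5.58% + 0.399 × 7.58% = 8.60442%
α = actual − benchmark = 13.04% − 8.60442% = +4.44%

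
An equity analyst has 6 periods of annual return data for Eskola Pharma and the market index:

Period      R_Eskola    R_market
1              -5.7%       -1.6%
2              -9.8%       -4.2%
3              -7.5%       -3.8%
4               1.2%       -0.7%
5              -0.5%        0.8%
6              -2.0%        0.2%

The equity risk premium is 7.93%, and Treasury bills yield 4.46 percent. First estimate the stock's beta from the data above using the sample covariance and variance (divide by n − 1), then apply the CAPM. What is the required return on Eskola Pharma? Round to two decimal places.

Mean R_i = (-5.7 − 9.8 − 7.5 + 1.2 − 0.5 − 2.0) / 6 = -4.0500%
Mean R_m = (-1.6 − 4.2 − 3.8 − 0.7 + 0.8 + 0.2) / 6 = -1.5500%
Σ(R_i − R̄_i)(R_m − R̄_m) = 39.4750  ⇒  Cov = 39.4750 / 5 = 7.8950
Σ(R_m − R̄_m)² = 21.3950  ⇒  Var(R_m) = 21.3950 / 5 = 4.2790
β = Cov / Var(R_m) = 7.8950 / 4.2790 = 1.8451
E(R) = R_f + β × MRP = 4.46% + 1.8451 × 7.93% = 19.09%

19.09%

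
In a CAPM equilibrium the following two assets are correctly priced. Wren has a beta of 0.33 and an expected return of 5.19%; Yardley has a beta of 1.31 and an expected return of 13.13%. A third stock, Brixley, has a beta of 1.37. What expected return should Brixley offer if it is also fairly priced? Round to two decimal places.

MRP (SML slope) = (13.13% − 5.19%) / (1.31 − 0.33) = 7.94% / 0.98 = 8.1020%
R_f (intercept) = 5.19% − 0.33 × 8.1020% = 2.5163%
E(R_Brixley) = R_f + β × MRP = 2.5163% + 1.37 × 8.1020% = 13.62%

13.62%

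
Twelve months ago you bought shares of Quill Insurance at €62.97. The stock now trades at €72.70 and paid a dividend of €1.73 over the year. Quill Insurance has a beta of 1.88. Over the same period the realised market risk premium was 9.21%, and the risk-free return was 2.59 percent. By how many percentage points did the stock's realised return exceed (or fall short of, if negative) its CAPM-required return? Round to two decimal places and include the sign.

-1.71%

Realised HPR = (P1 + D1 − P0) / P0 = (72.70 + 1.73 − 62.97) / 62.97 = 11.46 / 62.97 = 18.1991%
CAPM required = R_f + β·MRP = 2.59% + 1.88 × 9.21% = 19.9048%
α = realised − required = 18.1991% − 19.9048% = -1.71%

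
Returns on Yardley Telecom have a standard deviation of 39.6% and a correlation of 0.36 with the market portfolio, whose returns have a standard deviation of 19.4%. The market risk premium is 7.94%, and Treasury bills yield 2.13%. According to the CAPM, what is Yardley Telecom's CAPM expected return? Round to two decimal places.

7.96%

β = ρ × σ_i / σ_m = 0.36 × 39.6% / 19.4% = 0.7348
E(R) = 2.13% + 0.7348 × 7.94% = 7.96%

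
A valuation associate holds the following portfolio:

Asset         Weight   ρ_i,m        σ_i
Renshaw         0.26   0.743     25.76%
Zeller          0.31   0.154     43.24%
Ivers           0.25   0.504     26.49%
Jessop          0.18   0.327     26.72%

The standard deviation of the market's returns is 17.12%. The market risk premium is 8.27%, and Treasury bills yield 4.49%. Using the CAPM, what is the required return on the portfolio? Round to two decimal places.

10.26%

β_Renshaw = 0.743 × 25.76% / 17.12% = 1.1180
β_Zeller = 0.154 × 43.24% / 17.12% = 0.3890
β_Ivers = 0.504 × 26.49% / 17.12% = 0.7798
β_Jessop = 0.327 × 26.72% / 17.12% = 0.5104
β_P = Σ w_i β_i = 0.26×1.1180 + 0.31×0.3890 + 0.25×0.7798 + 0.18×0.5104 = 0.6981
E(R_P) = R_f + β_P × MRP = 4.49% + 0.6981 × 8.27% = 10.26%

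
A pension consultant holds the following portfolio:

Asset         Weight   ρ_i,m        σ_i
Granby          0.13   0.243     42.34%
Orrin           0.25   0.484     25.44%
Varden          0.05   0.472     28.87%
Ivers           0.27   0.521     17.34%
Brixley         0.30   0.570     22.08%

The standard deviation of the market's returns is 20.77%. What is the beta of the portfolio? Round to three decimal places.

0.545

β_Granby = 0.243 × 42.34% / 20.77% = 0.4954
β_Orrin = 0.484 × 25.44% / 20.77% = 0.5928
β_Varden = 0.472 × 28.87% / 20.77% = 0.6561
β_Ivers = 0.521 × 17.34% / 20.77% = 0.4350
β_Brixley = 0.570 × 22.08% / 20.77% = 0.6060
β_P = Σ w_i β_i = 0.13×0.4954 + 0.25×0.5928 + 0.05×0.6561 + 0.27×0.4350 + 0.30×0.6060 = 0.5447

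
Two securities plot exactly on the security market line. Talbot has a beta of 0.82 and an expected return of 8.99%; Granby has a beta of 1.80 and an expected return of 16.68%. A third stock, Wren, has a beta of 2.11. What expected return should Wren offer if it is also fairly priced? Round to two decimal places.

19.11%

MRP (SML slope) = (16.68% − 8.99%) / (1.80 − 0.82) = 7.69% / 0.98 = 7.8469%
R_f (intercept) = 8.99% − 0.82 × 7.8469% = 2.5555%
E(R_Wren) = R_f + β × MRP = 2.5555% + 2.11 × 7.8469% = 19.11%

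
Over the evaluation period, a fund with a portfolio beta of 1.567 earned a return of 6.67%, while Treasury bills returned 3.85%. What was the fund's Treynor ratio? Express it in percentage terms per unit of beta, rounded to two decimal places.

Treynor = (R_P − R_f) / β_P = (6.67% − 3.85%) / 1.5670 = 2.82% / 1.5670 = 1.80%

1.80%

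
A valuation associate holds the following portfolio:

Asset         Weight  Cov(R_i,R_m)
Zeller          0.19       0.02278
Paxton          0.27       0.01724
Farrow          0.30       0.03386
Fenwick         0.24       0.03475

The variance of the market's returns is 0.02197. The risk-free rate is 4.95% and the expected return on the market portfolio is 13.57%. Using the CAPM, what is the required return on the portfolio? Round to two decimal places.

β_Zeller = 0.02278 / 0.02197 = 1.0369
β_Paxton = 0.01724 / 0.02197 = 0.7847
β_Farrow = 0.03386 / 0.02197 = 1.5412
β_Fenwick = 0.03475 / 0.02197 = 1.5817
β_P = Σ w_i β_i = 0.19×1.0369 + 0.27×0.7847 + 0.30×1.5412 + 0.24×1.5817 = 1.2508
MRP = 13.57% − 4.95% = 8.62%
E(R_P) = R_f + β_P × MRP = 4.95% + 1.2508 × 8.62% = 15.73%

15.73%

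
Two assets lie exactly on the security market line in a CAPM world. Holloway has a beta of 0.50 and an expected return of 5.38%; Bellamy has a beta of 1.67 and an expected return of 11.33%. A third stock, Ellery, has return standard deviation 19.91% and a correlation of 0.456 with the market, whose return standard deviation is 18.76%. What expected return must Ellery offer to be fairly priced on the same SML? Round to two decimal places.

MRP = (11.33% − 5.38%) / (1.67 − 0.50) = 5.0855%
R_f = 5.38% − 0.50 × 5.0855% = 2.8373%
β_Ellery = ρ·σ_i/σ_m = 0.456 × 19.91 / 18.76 = 0.4840
E(R_Ellery) = R_f + β × MRP = 2.8373% + 0.4840 × 5.0855% = 5.30%

5.30%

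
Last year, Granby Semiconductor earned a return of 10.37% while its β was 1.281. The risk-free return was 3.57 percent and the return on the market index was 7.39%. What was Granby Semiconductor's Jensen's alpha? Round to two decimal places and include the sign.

+1.91%

Market excess return = 7.39% − 3.57% = 3.82%
CAPM benchmark = R_f + β(R_m − R_f) = 3.57% + 1.281 × 3.82% = 8.46342%
α = actual − benchmark = 10.37% − 8.46342% = +1.91%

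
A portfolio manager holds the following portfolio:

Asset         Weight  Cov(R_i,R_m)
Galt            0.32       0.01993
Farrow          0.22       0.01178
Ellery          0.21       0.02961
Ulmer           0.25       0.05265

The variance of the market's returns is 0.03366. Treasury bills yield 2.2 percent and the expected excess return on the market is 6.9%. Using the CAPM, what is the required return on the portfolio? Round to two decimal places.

β_Galt = 0.01993 / 0.03366 = 0.5921
β_Farrow = 0.01178 / 0.03366 = 0.3500
β_Ellery = 0.02961 / 0.03366 = 0.8797
β_Ulmer = 0.05265 / 0.03366 = 1.5642
β_P = Σ w_i β_i = 0.32×0.5921 + 0.22×0.3500 + 0.21×0.8797 + 0.25×1.5642 = 0.8423
E(R_P) = R_f + β_P × MRP = 2.2% + 0.8423 × 6.9% = 8.01%

8.01%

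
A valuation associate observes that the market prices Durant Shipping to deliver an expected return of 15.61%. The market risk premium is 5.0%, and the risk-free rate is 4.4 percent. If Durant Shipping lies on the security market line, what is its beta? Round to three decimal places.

β = (E(R) − R_f) / MRP = (15.61% − 4.4%) / 5.0% = 11.21% / 5.0% = 2.242

2.242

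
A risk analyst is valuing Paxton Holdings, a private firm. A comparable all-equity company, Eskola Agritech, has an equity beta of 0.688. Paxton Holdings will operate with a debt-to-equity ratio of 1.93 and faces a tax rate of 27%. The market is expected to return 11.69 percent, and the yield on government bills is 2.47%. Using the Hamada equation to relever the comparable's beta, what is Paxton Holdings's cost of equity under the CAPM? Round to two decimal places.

β_L = β_U × [1 + (1 − t)(D/E)] = 0.688 × [1 + (1 − 0.27) × 1.93]
    = 0.688 × [1 + 0.73 × 1.93] = 0.688 × 2.4089 = 1.6573
MRP = 11.69% − 2.47% = 9.22%
E(R) = R_f + β_L × MRP = 2.47% + 1.6573 × 9.22% = 17.75%

17.75%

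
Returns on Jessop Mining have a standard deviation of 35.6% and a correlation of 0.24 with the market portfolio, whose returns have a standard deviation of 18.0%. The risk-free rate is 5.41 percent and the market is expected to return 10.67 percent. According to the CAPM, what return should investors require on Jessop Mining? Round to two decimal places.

7.91%

β = ρ × σ_i / σ_m = 0.24 × 35.6% / 18.0% = 0.4747
MRP = 10.67% − 5.41% = 5.26%
E(R) = 5.41% + 0.4747 × 5.26% = 7.91%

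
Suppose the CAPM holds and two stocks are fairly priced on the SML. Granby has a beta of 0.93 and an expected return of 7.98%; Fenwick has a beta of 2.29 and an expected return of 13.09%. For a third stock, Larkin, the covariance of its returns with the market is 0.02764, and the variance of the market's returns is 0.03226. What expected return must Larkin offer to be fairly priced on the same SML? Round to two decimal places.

MRP = (13.09% − 7.98%) / (2.29 − 0.93) = 3.7574%
R_f = 7.98% − 0.93 × 3.7574% = 4.4856%
β_Larkin = Cov / Var(R_m) = 0.02764 / 0.03226 = 0.8568
E(R_Larkin) = R_f + β × MRP = 4.4856% + 0.8568 × 3.7574% = 7.70%

7.70%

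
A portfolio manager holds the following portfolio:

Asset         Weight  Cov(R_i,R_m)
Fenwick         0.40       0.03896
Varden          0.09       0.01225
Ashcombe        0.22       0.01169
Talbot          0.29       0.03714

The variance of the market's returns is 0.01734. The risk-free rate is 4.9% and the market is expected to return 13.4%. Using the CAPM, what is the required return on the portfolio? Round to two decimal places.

β_Fenwick = 0.03896 / 0.01734 = 2.2468
β_Varden = 0.01225 / 0.01734 = 0.7065
β_Ashcombe = 0.01169 / 0.01734 = 0.6742
β_Talbot = 0.03714 / 0.01734 = 2.1419
β_P = Σ w_i β_i = 0.40×2.2468 + 0.09×0.7065 + 0.22×0.6742 + 0.29×2.1419 = 1.7318
MRP = 13.4% − 4.9% = 8.50%
E(R_P) = R_f + β_P × MRP = 4.9% + 1.7318 × 8.5% = 19.62%

19.62%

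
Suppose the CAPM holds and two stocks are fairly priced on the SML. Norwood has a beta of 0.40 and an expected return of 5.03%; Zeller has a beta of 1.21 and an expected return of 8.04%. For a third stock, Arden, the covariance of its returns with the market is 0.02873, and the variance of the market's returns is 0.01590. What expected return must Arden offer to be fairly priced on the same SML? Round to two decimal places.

MRP = (8.04% − 5.03%) / (1.21 − 0.40) = 3.7160%
R_f = 5.03% − 0.40 × 3.7160% = 3.5436%
β_Arden = Cov / Var(R_m) = 0.02873 / 0.01590 = 1.8069
E(R_Arden) = R_f + β × MRP = 3.5436% + 1.8069 × 3.7160% = 10.26%

10.26%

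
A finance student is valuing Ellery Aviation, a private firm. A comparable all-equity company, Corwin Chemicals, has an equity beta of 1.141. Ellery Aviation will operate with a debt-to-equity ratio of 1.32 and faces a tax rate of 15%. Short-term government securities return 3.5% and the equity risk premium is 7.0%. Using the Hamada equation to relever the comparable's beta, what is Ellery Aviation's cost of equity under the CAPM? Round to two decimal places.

20.45%

β_L = β_U × [1 + (1 − t)(D/E)] = 1.141 × [1 + (1 − 0.15) × 1.32]
    = 1.141 × [1 + 0.85 × 1.32] = 1.141 × 2.1220 = 2.4212
E(R) = R_f + β_L × MRP = 3.5% + 2.4212 × 7.0% = 20.45%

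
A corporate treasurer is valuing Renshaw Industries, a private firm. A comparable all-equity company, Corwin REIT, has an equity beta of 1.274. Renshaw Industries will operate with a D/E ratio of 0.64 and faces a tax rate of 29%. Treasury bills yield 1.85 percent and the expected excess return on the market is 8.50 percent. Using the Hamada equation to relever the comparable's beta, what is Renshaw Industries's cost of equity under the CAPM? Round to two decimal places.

β_L = β_U × [1 + (1 − t)(D/E)] = 1.274 × [1 + (1 − 0.29) × 0.64]
    = 1.274 × [1 + 0.71 × 0.64] = 1.274 × 1.4544 = 1.8529
E(R) = R_f + β_L × MRP = 1.85% + 1.8529 × 8.50% = 17.60%

17.60%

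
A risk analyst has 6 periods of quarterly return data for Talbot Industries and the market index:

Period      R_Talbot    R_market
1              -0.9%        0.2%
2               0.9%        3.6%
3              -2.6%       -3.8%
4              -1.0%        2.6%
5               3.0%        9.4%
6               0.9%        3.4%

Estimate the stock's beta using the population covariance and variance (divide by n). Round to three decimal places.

0.432

Mean R_i = (-0.9 + 0.9 − 2.6 − 1.0 + 3.0 + 0.9) / 6 = 0.0500%
Mean R_m = (0.2 + 3.6 − 3.8 + 2.6 + 9.4 + 3.4) / 6 = 2.5667%
Σ(R_i − R̄_i)(R_m − R̄_m) = 40.8300  ⇒  Cov = 40.8300 / 6 = 6.8050
Σ(R_m − R̄_m)² = 94.5933  ⇒  Var(R_m) = 94.5933 / 6 = 15.7656
β = Cov / Var(R_m) = 6.8050 / 15.7656 = 0.4316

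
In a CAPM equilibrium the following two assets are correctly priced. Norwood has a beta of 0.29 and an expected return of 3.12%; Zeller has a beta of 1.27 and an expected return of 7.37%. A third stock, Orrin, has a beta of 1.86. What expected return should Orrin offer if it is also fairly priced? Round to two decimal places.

MRP (SML slope) = (7.37% − 3.12%) / (1.27 − 0.29) = 4.25% / 0.98 = 4.3367%
R_f (intercept) = 3.12% − 0.29 × 4.3367% = 1.8624%
E(R_Orrin) = R_f + β × MRP = 1.8624% + 1.86 × 4.3367% = 9.93%

9.93%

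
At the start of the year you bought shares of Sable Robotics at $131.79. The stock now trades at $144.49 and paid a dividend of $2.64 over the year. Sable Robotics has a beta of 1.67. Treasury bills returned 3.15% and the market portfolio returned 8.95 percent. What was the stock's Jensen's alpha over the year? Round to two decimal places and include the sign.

Realised HPR = (P1 + D1 − P0) / P0 = (144.49 + 2.64 − 131.79) / 131.79 = 15.34 / 131.79 = 11.6397%
MRP = 8.95% − 3.15% = 5.80%
CAPM required = R_f + β·MRP = 3.15% + 1.67 × 5.80% = 12.8360%
α = realised − required = 11.6397% − 12.8360% = -1.20%

-1.20%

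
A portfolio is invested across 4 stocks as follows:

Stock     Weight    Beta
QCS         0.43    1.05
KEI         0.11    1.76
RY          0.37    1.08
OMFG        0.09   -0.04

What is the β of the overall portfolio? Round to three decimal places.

1.041

β_P = Σ w_i β_i = 0.43×1.05 + 0.11×1.76 + 0.37×1.08 + 0.09×-0.04 = 1.0411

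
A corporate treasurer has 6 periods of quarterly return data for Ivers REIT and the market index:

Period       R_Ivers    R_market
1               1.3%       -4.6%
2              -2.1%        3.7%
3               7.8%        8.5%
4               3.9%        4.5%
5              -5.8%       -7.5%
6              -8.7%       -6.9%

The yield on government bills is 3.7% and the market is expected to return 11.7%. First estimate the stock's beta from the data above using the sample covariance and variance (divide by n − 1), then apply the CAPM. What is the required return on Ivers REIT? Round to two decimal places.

9.68%

Mean R_i = (1.3 − 2.1 + 7.8 + 3.9 − 5.8 − 8.7) / 6 = -0.6000%
Mean R_m = (-4.6 + 3.7 + 8.5 + 4.5 − 7.5 − 6.9) / 6 = -0.3833%
Σ(R_i − R̄_i)(R_m − R̄_m) = 172.2500  ⇒  Cov = 172.2500 / 5 = 34.4500
Σ(R_m − R̄_m)² = 230.3283  ⇒  Var(R_m) = 230.3283 / 5 = 46.0657
β = Cov / Var(R_m) = 34.4500 / 46.0657 = 0.7478
MRP = 11.7% − 3.7% = 8.00%
E(R) = R_f + β × MRP = 3.7% + 0.7478 × 8.0% = 9.68%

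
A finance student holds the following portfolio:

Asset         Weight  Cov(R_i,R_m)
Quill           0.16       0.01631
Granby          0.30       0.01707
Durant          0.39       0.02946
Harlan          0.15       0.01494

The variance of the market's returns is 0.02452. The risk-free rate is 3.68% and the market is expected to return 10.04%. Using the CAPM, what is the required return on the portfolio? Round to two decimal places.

9.25%

β_Quill = 0.01631 / 0.02452 = 0.6652
β_Granby = 0.01707 / 0.02452 = 0.6962
β_Durant = 0.02946 / 0.02452 = 1.2015
β_Harlan = 0.01494 / 0.02452 = 0.6093
β_P = Σ w_i β_i = 0.16×0.6652 + 0.30×0.6962 + 0.39×1.2015 + 0.15×0.6093 = 0.8753
MRP = 10.04% − 3.68% = 6.36%
E(R_P) = R_f + β_P × MRP = 3.68% + 0.8753 × 6.36% = 9.25%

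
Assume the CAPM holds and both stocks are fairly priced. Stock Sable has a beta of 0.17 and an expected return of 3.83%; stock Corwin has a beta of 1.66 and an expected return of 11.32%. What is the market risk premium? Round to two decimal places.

Both satisfy E(R) = R_f + β·MRP, so the slope of the SML is
MRP = (11.32% − 3.83%) / (1.66 − 0.17) = 7.49% / 1.49 = 5.0268%

5.03%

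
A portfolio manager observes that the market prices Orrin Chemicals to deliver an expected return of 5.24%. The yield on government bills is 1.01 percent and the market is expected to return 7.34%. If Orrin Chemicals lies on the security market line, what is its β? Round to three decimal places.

0.668

MRP = 7.34% − 1.01% = 6.33%
β = (E(R) − R_f) / MRP = (5.24% − 1.01%) / 6.33% = 4.23% / 6.33% = 0.668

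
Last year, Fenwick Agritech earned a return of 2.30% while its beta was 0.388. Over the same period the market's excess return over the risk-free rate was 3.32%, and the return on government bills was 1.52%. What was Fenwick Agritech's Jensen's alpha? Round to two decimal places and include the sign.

-0.51%

CAPM benchmark = R_f + β(R_m − R_f) = 1.52% + 0.388 × 3.32% = 2.80816%
α = actual − benchmark = 2.30% − 2.80816% = -0.51%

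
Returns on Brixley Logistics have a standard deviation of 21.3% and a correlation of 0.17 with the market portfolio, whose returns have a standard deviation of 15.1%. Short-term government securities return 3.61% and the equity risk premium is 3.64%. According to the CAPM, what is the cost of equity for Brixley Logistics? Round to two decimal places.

4.48%

β = ρ × σ_i / σ_m = 0.17 × 21.3% / 15.1% = 0.2398
E(R) = 3.61% + 0.2398 × 3.64% = 4.48%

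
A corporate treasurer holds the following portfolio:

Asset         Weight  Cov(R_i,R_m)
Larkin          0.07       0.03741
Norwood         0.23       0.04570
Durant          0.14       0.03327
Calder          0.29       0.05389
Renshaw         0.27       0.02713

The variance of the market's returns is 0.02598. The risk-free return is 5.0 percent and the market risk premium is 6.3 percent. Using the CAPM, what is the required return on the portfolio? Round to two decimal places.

14.88%

β_Larkin = 0.03741 / 0.02598 = 1.4400
β_Norwood = 0.04570 / 0.02598 = 1.7590
β_Durant = 0.03327 / 0.02598 = 1.2806
β_Calder = 0.05389 / 0.02598 = 2.0743
β_Renshaw = 0.02713 / 0.02598 = 1.0443
β_P = Σ w_i β_i = 0.07×1.4400 + 0.23×1.7590 + 0.14×1.2806 + 0.29×2.0743 + 0.27×1.0443 = 1.5682
E(R_P) = R_f + β_P × MRP = 5.0% + 1.5682 × 6.3% = 14.88%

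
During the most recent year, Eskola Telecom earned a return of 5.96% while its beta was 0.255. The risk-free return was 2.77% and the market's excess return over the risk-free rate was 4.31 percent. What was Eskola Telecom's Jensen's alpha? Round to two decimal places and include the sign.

CAPM benchmark = R_f + β(R_m − R_f) = 2.77% + 0.255 × 4.31% = 3.86905%
α = actual − benchmark = 5.96% − 3.86905% = +2.09%

+2.09%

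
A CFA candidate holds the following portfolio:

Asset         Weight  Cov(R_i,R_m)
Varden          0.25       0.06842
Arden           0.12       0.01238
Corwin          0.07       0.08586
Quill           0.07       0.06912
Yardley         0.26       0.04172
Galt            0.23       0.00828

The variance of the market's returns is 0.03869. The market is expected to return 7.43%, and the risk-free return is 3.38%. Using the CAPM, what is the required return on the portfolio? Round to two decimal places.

β_Varden = 0.06842 / 0.03869 = 1.7684
β_Arden = 0.01238 / 0.03869 = 0.3200
β_Corwin = 0.08586 / 0.03869 = 2.2192
β_Quill = 0.06912 / 0.03869 = 1.7865
β_Yardley = 0.04172 / 0.03869 = 1.0783
β_Galt = 0.00828 / 0.03869 = 0.2140
β_P = Σ w_i β_i = 0.25×1.7684 + 0.12×0.3200 + 0.07×2.2192 + 0.07×1.7865 + 0.26×1.0783 + 0.23×0.2140 = 1.0905
MRP = 7.43% − 3.38% = 4.05%
E(R_P) = R_f + β_P × MRP = 3.38% + 1.0905 × 4.05% = 7.80%

7.80%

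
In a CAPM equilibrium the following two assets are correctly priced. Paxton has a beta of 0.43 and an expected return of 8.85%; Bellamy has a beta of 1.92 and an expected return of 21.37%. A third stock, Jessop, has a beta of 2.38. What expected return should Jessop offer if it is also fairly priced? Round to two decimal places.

25.24%

MRP (SML slope) = (21.37% − 8.85%) / (1.92 − 0.43) = 12.52% / 1.49 = 8.4027%
R_f (intercept) = 8.85% − 0.43 × 8.4027% = 5.2368%
E(R_Jessop) = R_f + β × MRP = 5.2368% + 2.38 × 8.4027% = 25.24%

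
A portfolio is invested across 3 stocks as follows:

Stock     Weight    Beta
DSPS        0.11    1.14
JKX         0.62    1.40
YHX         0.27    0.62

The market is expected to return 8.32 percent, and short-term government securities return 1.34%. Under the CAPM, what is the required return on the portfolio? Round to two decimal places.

β_P = Σ w_i β_i = 0.11×1.14 + 0.62×1.40 + 0.27×0.62 = 1.1608
MRP = 8.32% − 1.34% = 6.98%
E(R_P) = R_f + β_P × MRP = 1.34% + 1.1608 × 6.98% = 9.44%

9.44%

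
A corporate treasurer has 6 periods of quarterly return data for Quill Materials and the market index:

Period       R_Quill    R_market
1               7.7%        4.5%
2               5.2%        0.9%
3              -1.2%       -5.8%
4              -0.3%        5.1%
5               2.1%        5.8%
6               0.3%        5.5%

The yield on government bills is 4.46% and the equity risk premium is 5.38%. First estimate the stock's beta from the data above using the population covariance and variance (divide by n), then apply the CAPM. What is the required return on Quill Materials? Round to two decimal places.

5.61%

Mean R_i = (7.7 + 5.2 − 1.2 − 0.3 + 2.1 + 0.3) / 6 = 2.3000%
Mean R_m = (4.5 + 0.9 − 5.8 + 5.1 + 5.8 + 5.5) / 6 = 2.6667%
Σ(R_i − R̄_i)(R_m − R̄_m) = 21.7900  ⇒  Cov = 21.7900 / 6 = 3.6317
Σ(R_m − R̄_m)² = 101.9333  ⇒  Var(R_m) = 101.9333 / 6 = 16.9889
β = Cov / Var(R_m) = 3.6317 / 16.9889 = 0.2138
E(R) = R_f + β × MRP = 4.46% + 0.2138 × 5.38% = 5.61%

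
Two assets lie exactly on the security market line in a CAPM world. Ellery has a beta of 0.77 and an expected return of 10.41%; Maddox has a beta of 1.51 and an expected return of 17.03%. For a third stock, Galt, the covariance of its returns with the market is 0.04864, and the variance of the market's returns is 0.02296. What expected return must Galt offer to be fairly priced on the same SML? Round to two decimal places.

MRP = (17.03% − 10.41%) / (1.51 − 0.77) = 8.9459%
R_f = 10.41% − 0.77 × 8.9459% = 3.5217%
β_Galt = Cov / Var(R_m) = 0.04864 / 0.02296 = 2.1185
E(R_Galt) = R_f + β × MRP = 3.5217% + 2.1185 × 8.9459% = 22.47%

22.47%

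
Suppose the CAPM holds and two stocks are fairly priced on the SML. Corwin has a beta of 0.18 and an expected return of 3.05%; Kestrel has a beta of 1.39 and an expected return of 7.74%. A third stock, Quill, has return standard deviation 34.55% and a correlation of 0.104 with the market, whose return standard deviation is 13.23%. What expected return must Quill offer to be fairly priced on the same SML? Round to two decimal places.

MRP = (7.74% − 3.05%) / (1.39 − 0.18) = 3.8760%
R_f = 3.05% − 0.18 × 3.8760% = 2.3523%
β_Quill = ρ·σ_i/σ_m = 0.104 × 34.55 / 13.23 = 0.2716
E(R_Quill) = R_f + β × MRP = 2.3523% + 0.2716 × 3.8760% = 3.41%

3.41%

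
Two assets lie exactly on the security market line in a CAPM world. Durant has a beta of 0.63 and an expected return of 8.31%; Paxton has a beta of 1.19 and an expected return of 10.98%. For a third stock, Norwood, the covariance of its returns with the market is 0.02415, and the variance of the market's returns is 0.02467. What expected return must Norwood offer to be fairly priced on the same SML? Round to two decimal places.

MRP = (10.98% − 8.31%) / (1.19 − 0.63) = 4.7679%
R_f = 8.31% − 0.63 × 4.7679% = 5.3062%
β_Norwood = Cov / Var(R_m) = 0.02415 / 0.02467 = 0.9789
E(R_Norwood) = R_f + β × MRP = 5.3062% + 0.9789 × 4.7679% = 9.97%

9.97%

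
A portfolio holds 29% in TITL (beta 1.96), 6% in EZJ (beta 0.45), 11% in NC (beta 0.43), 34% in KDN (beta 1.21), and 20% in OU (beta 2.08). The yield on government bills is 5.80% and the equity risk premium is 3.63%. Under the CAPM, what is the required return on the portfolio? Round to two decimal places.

11.14%

β_P = Σ w_i β_i = 0.29×1.96 + 0.06×0.45 + 0.11×0.43 + 0.34×1.21 + 0.20×2.08 = 1.4701
E(R_P) = R_f + β_P × MRP = 5.80% + 1.4701 × 3.63% = 11.14%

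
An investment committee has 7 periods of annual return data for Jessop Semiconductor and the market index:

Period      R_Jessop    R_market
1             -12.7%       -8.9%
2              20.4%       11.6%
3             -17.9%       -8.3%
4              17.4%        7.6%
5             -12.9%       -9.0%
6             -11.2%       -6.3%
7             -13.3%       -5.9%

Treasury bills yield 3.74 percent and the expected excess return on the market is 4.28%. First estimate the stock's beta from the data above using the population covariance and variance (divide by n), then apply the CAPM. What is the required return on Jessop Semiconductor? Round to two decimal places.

11.59%

Mean R_i = (-12.7 + 20.4 − 17.9 + 17.4 − 12.9 − 11.2 − 13.3) / 7 = -4.3143%
Mean R_m = (-8.9 + 11.6 − 8.3 + 7.6 − 9.0 − 6.3 − 5.9) / 7 = -2.7429%
Σ(R_i − R̄_i)(R_m − R̄_m) = 812.7757  ⇒  Cov = 812.7757 / 7 = 116.1108
Σ(R_m − R̄_m)² = 443.2571  ⇒  Var(R_m) = 443.2571 / 7 = 63.3224
β = Cov / Var(R_m) = 116.1108 / 63.3224 = 1.8336
E(R) = R_f + β × MRP = 3.74% + 1.8336 × 4.28% = 11.59%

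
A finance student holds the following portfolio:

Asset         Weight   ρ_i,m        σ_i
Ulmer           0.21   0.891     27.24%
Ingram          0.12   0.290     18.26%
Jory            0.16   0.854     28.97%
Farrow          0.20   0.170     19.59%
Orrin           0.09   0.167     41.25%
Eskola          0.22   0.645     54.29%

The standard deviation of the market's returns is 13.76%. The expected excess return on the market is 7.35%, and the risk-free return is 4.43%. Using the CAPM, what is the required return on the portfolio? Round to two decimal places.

β_Ulmer = 0.891 × 27.24% / 13.76% = 1.7639
β_Ingram = 0.290 × 18.26% / 13.76% = 0.3848
β_Jory = 0.854 × 28.97% / 13.76% = 1.7980
β_Farrow = 0.170 × 19.59% / 13.76% = 0.2420
β_Orrin = 0.167 × 41.25% / 13.76% = 0.5006
β_Eskola = 0.645 × 54.29% / 13.76% = 2.5448
β_P = Σ w_i β_i = 0.21×1.7639 + 0.12×0.3848 + 0.16×1.7980 + 0.20×0.2420 + 0.09×0.5006 + 0.22×2.5448 = 1.3576
E(R_P) = R_f + β_P × MRP = 4.43% + 1.3576 × 7.35% = 14.41%

14.41%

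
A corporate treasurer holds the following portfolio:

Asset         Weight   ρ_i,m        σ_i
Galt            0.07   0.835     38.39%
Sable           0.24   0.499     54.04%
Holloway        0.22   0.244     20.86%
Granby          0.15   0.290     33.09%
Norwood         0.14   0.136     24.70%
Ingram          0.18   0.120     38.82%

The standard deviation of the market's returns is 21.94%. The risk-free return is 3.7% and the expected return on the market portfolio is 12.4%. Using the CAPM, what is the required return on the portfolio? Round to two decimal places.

β_Galt = 0.835 × 38.39% / 21.94% = 1.4611
β_Sable = 0.499 × 54.04% / 21.94% = 1.2291
β_Holloway = 0.244 × 20.86% / 21.94% = 0.2320
β_Granby = 0.290 × 33.09% / 21.94% = 0.4374
β_Norwood = 0.136 × 24.70% / 21.94% = 0.1531
β_Ingram = 0.120 × 38.82% / 21.94% = 0.2123
β_P = Σ w_i β_i = 0.07×1.4611 + 0.24×1.2291 + 0.22×0.2320 + 0.15×0.4374 + 0.14×0.1531 + 0.18×0.2123 = 0.5736
MRP = 12.4% − 3.7% = 8.70%
E(R_P) = R_f + β_P × MRP = 3.7% + 0.5736 × 8.7% = 8.69%

8.69%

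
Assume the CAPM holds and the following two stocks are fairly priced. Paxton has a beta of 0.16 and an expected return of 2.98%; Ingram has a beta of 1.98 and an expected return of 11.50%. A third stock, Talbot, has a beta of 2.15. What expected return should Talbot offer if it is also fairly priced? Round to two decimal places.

MRP (SML slope) = (11.50% − 2.98%) / (1.98 − 0.16) = 8.52% / 1.82 = 4.6813%
R_f (intercept) = 2.98% − 0.16 × 4.6813% = 2.2310%
E(R_Talbot) = R_f + β × MRP = 2.2310% + 2.15 × 4.6813% = 12.30%

12.30%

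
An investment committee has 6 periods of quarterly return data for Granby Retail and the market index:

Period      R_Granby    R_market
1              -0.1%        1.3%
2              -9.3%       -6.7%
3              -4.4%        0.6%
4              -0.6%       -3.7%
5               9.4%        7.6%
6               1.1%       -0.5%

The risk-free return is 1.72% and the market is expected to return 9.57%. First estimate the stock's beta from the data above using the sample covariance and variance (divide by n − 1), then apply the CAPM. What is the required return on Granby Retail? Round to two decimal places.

10.46%

Mean R_i = (-0.1 − 9.3 − 4.4 − 0.6 + 9.4 + 1.1) / 6 = -0.6500%
Mean R_m = (1.3 − 6.7 + 0.6 − 3.7 + 7.6 − 0.5) / 6 = -0.2333%
Σ(R_i − R̄_i)(R_m − R̄_m) = 131.7400  ⇒  Cov = 131.7400 / 5 = 26.3480
Σ(R_m − R̄_m)² = 118.3133  ⇒  Var(R_m) = 118.3133 / 5 = 23.6627
β = Cov / Var(R_m) = 26.3480 / 23.6627 = 1.1135
MRP = 9.57% − 1.72% = 7.85%
E(R) = R_f + β × MRP = 1.72% + 1.1135 × 7.85% = 10.46%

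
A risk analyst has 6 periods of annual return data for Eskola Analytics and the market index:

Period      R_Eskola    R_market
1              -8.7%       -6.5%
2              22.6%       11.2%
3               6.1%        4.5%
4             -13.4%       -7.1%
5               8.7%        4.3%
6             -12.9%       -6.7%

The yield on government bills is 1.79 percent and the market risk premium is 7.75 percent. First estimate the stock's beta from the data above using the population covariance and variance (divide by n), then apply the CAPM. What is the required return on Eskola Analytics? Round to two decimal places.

Mean R_i = (-8.7 + 22.6 + 6.1 − 13.4 + 8.7 − 12.9) / 6 = 0.4000%
Mean R_m = (-6.5 + 11.2 + 4.5 − 7.1 + 4.3 − 6.7) / 6 = -0.0500%
Σ(R_i − R̄_i)(R_m − R̄_m) = 556.2200  ⇒  Cov = 556.2200 / 6 = 92.7033
Σ(R_m − R̄_m)² = 301.7150  ⇒  Var(R_m) = 301.7150 / 6 = 50.2858
β = Cov / Var(R_m) = 92.7033 / 50.2858 = 1.8435
E(R) = R_f + β × MRP = 1.79% + 1.8435 × 7.75% = 16.08%

16.08%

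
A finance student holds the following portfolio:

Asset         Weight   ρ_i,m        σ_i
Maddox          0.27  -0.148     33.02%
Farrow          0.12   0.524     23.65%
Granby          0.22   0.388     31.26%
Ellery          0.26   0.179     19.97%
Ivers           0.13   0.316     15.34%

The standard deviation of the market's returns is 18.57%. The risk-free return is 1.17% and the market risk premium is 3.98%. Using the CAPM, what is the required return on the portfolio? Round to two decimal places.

2.11%

β_Maddox = -0.148 × 33.02% / 18.57% = -0.2632
β_Farrow = 0.524 × 23.65% / 18.57% = 0.6673
β_Granby = 0.388 × 31.26% / 18.57% = 0.6531
β_Ellery = 0.179 × 19.97% / 18.57% = 0.1925
β_Ivers = 0.316 × 15.34% / 18.57% = 0.2610
β_P = Σ w_i β_i = 0.27×-0.2632 + 0.12×0.6673 + 0.22×0.6531 + 0.26×0.1925 + 0.13×0.2610 = 0.2367
E(R_P) = R_f + β_P × MRP = 1.17% + 0.2367 × 3.98% = 2.11%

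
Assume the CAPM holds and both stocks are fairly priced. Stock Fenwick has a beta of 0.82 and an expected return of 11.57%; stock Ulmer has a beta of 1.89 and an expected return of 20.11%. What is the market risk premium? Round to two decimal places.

7.98%

Both satisfy E(R) = R_f + β·MRP, so the slope of the SML is
MRP = (20.11% − 11.57%) / (1.89 − 0.82) = 8.54% / 1.07 = 7.9813%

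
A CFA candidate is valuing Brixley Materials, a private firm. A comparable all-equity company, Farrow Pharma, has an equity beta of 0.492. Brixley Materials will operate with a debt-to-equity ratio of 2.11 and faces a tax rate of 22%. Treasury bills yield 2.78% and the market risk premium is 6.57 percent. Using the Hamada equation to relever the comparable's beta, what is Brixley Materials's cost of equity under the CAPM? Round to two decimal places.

11.33%

β_L = β_U × [1 + (1 − t)(D/E)] = 0.492 × [1 + (1 − 0.22) × 2.11]
    = 0.492 × [1 + 0.78 × 2.11] = 0.492 × 2.6458 = 1.3017
E(R) = R_f + β_L × MRP = 2.78% + 1.3017 × 6.57% = 11.33%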